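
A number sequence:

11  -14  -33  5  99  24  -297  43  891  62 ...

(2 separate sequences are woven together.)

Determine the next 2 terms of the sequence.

Odd-indexed and even-indexed terms follow separate rules.
Stream A = 11, -33, 99, -297, 891: geometric with ratio -3.
Stream B = -14, 5, 24, 43, 62: linear: a_n = -33 + 19·n.
The 11th slot belongs to stream A; its 6th term is -2673.
The 12th slot belongs to stream B; its 6th term is 81.

-2673, 81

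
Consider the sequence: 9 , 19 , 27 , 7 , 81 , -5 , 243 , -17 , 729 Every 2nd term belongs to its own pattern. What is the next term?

-29

Taking every 2nd term gives 2 separate tracks.
Subsequence A: 9, 27, 81, 243, 729 (geometric with ratio 3).
Subsequence B: 19, 7, -5, -17 (arithmetic with common difference −12).
Term 10 comes from subsequence B (its 5th entry): -29.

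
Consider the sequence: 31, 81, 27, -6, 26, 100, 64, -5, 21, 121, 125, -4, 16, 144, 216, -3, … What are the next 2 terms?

The terms cycle through 4 interleaved subsequences.
Track A: 31, 26, 21, 16 (arithmetic with common difference −5).
Track B: 81, 100, 121, 144 (consecutive squares n² from n = 9).
Track C: 27, 64, 125, 216 (the cubes 3³, 4³, 5³, …).
Track D: -6, -5, -4, -3 (arithmetic with common difference +1).
Position 17 → track A, term 5 = 11.
The 18th slot belongs to track B; its 5th term is 169.

11, 169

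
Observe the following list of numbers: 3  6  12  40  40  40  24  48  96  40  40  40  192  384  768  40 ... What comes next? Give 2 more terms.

The slot pattern repeats as AAABBB (period 6), so there are 2 interleaved tracks.
Subsequence A: 3, 6, 12, 24, 48, 96, 192, 384, 768 (geometric, ×2 each step).
Subsequence B: 40, 40, 40, 40, 40, 40, 40 (constant 40).
The 17th slot belongs to subsequence B; its 8th term is 40.
Position 18 falls in subsequence B as its term 9, giving 40.

40, 40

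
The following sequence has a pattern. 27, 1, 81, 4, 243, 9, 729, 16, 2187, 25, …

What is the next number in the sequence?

6561

The terms cycle through 2 interleaved subsequences.
Track A: 27, 81, 243, 729, 2187. Powers of 3.
Track B: 1, 4, 9, 16, 25. The squares 1², 2², 3², ….
Term 11 comes from track A (its 6th entry): 6561.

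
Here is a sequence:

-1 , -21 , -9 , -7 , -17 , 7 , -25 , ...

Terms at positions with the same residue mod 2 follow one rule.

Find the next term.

21

Odd-indexed and even-indexed terms follow separate rules.
Track A: -1, -9, -17, -25. Arithmetic with common difference −8.
Track B: -21, -7, 7. Arithmetic with common difference +14.
Term 8 comes from track B (its 4th entry): 21.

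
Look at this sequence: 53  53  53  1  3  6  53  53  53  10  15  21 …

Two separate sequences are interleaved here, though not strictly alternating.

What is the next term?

Reading positions in blocks of 6 reveals the pattern AAABBB — 2 tracks woven together.
Track A: 53, 53, 53, 53, 53, 53 (always 53).
Track B: 1, 3, 6, 10, 15, 21 (triangular numbers starting at T_1).
The 13th slot belongs to track A; its 7th term is 53.

53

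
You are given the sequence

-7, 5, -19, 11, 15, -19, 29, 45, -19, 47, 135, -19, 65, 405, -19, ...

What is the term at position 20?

3645

The terms cycle through 3 interleaved subsequences.
Subsequence A: -7, 11, 29, 47, 65 (linear: a_n = -25 + 18·n).
Subsequence B: 5, 15, 45, 135, 405 (geometric with ratio 3).
Subsequence C: -19, -19, -19, -19, -19 (the constant sequence -19).
Position 20 falls in subsequence B as its term 7, giving 3645.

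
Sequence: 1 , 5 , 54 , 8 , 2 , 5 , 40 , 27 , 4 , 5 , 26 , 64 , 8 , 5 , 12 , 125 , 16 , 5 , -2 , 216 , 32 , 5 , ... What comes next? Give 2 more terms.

Read the sequence 4 terms at a time; column i is its own pattern.
Track A = 1, 2, 4, 8, 16, 32: powers 2^0, 2^1, 2^2, ….
Track B = 5, 5, 5, 5, 5, 5: always 5.
Track C = 54, 40, 26, 12, -2: subtracting 14 each time.
Track D = 8, 27, 64, 125, 216: the cubes 2³, 3³, 4³, ….
The 23rd slot belongs to track C; its 6th term is -16.
Position 24 falls in track D as its term 6, giving 343.

-16, 343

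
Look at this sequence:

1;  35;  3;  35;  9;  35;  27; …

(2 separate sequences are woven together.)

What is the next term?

Positions 1, 3, 5, … form one subsequence and positions 2, 4, 6, … form another.
Track A is 1, 3, 9, 27, which is powers 3^0, 3^1, 3^2, ….
Track B is 35, 35, 35, which is constant 35.
Position 8 falls in track B as its term 4, giving 35.

35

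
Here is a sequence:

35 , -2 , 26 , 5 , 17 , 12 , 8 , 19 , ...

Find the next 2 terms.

The terms cycle through 2 interleaved subsequences.
Track A: 35, 26, 17, 8 — subtracting 9 each time.
Track B: -2, 5, 12, 19 — adding 7 each time.
Position 9 → track A, term 5 = -1.
Position 10 falls in track B as its term 5, giving 26.

-1, 26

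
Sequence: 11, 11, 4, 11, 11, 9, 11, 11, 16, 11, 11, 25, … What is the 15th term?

36

Reading positions in blocks of 3 reveals the pattern AAB — 2 tracks woven together.
Stream A: 11, 11, 11, 11, 11, 11, 11, 11 (the constant sequence 11).
Stream B: 4, 9, 16, 25 (the squares 2², 3², 4², …).
Position 15 falls in stream B as its term 5, giving 36.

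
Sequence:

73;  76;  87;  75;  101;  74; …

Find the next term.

115

Positions 1, 3, 5, … form one subsequence and positions 2, 4, 6, … form another.
Subsequence A: 73, 87, 101 (arithmetic, step +14).
Subsequence B: 76, 75, 74 (subtracting 1 each time).
Position 7 → subsequence A, term 4 = 115.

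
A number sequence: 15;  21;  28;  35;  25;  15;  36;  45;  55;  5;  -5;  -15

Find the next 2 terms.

Reading positions in blocks of 6 reveals the pattern AAABBB — 2 tracks woven together.
Subsequence A: 15, 21, 28, 36, 45, 55 (triangular numbers n(n+1)/2 for n = 5, 6, …).
Subsequence B: 35, 25, 15, 5, -5, -15 (subtracting 10 each time).
Position 13 falls in subsequence A as its term 7, giving 66.
Position 14 → subsequence A, term 8 = 78.

66, 78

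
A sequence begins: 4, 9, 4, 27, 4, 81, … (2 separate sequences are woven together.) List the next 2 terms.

4, 243

The terms cycle through 2 interleaved subsequences.
Stream A is 4, 4, 4, which is constant 4.
Stream B is 9, 27, 81, which is powers 3^2, 3^3, 3^4, ….
Term 7 comes from stream A (its 4th entry): 4.
Position 8 falls in stream B as its term 4, giving 243.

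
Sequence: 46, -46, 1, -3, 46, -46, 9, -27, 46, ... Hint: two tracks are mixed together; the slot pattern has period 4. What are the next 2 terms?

Positions follow the repeating pattern AABB; grouping by letter gives 2 tracks.
Track A = 46, -46, 46, -46, 46: the oscillation 46·(−1)^(n+1).
Track B = 1, -3, 9, -27: a geometric progression (common ratio -3).
Position 10 → track A, term 6 = -46.
Position 11 falls in track B as its term 5, giving 81.

-46, 81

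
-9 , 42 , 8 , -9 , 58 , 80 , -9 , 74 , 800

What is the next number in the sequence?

The terms cycle through 3 interleaved subsequences.
Stream A is -9, -9, -9, which is always -9.
Stream B is 42, 58, 74, which is arithmetic with common difference +16.
Stream C is 8, 80, 800, which is geometric with ratio 10.
Position 10 falls in stream A as its term 4, giving -9.

-9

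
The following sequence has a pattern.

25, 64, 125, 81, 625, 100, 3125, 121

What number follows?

Positions 1, 3, 5, … form one subsequence and positions 2, 4, 6, … form another.
Subsequence A: 25, 125, 625, 3125 — powers of 5.
Subsequence B: 64, 81, 100, 121 — the squares 8², 9², 10², ….
The 9th slot belongs to subsequence A; its 5th term is 15625.

15625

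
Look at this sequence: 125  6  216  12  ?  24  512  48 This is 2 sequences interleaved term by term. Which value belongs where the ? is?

Odd-indexed and even-indexed terms follow separate rules.
Track A is 125, 216, ?, 512, which is the cubes 5³, 6³, 7³, ….
Track B is 6, 12, 24, 48, which is geometric with ratio 2.
The gap is track A's term 3; the rule gives 343.

343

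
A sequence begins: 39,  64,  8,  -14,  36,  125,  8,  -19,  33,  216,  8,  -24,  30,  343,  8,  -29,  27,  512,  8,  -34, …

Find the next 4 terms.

24, 729, 8, -39

Split by position mod 4 into 4 tracks.
Subsequence A = 39, 36, 33, 30, 27: subtracting 3 each time.
Subsequence B = 64, 125, 216, 343, 512: the cubes 4³, 5³, 6³, ….
Subsequence C = 8, 8, 8, 8, 8: always 8.
Subsequence D = -14, -19, -24, -29, -34: linear: a_n = -9 − 5·n.
Term 21 comes from subsequence A (its 6th entry): 24.
Position 22 falls in subsequence B as its term 6, giving 729.
The 23rd slot belongs to subsequence C; its 6th term is 8.
The 24th slot belongs to subsequence D; its 6th term is -39.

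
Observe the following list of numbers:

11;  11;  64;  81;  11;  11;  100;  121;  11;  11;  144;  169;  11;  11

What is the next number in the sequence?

Positions follow the repeating pattern AABB; grouping by letter gives 2 tracks.
Track A is 11, 11, 11, 11, 11, 11, 11, 11, which is constant 11.
Track B is 64, 81, 100, 121, 144, 169, which is perfect squares starting at 8².
Term 15 comes from track B (its 7th entry): 196.

196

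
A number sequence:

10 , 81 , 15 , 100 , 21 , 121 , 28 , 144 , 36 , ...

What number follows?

169

The terms cycle through 2 interleaved subsequences.
Track A is 10, 15, 21, 28, 36, which is triangular numbers n(n+1)/2 for n = 4, 5, ….
Track B is 81, 100, 121, 144, which is the squares 9², 10², 11², ….
The 10th slot belongs to track B; its 5th term is 169.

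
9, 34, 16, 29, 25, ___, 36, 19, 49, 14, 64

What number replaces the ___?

24

The terms cycle through 2 interleaved subsequences.
Track A = 9, 16, 25, 36, 49, 64: consecutive squares n² from n = 3.
Track B = 34, 29, ?, 19, 14: arithmetic, step −5.
So the missing entry in track B is 24.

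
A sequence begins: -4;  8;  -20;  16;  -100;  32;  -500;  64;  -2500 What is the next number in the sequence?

128

The terms cycle through 2 interleaved subsequences.
Track A: -4, -20, -100, -500, -2500. Geometric, ×5 each step.
Track B: 8, 16, 32, 64. Successive powers of 2.
Position 10 falls in track B as its term 5, giving 128.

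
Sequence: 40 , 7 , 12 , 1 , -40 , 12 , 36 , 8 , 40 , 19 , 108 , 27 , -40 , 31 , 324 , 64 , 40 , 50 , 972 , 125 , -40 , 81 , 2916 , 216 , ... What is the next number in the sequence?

Split by position mod 4: positions 1, 5, 9, … form one track, and each other residue class forms its own.
Track A: 40, -40, 40, -40, 40, -40 — alternating ±40.
Track B: 7, 12, 19, 31, 50, 81 — Fibonacci-style (each term is the sum of the two before it).
Track C: 12, 36, 108, 324, 972, 2916 — geometric, ×3 each step.
Track D: 1, 8, 27, 64, 125, 216 — the cubes 1³, 2³, 3³, ….
Term 25 comes from track A (its 7th entry): 40.

40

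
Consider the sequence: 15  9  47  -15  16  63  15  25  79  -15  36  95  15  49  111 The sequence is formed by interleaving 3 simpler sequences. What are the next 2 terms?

The terms cycle through 3 interleaved subsequences.
Track A: 15, -15, 15, -15, 15 (alternating ±15).
Track B: 9, 16, 25, 36, 49 (consecutive squares n² from n = 3).
Track C: 47, 63, 79, 95, 111 (linear: a_n = 31 + 16·n).
The 16th slot belongs to track A; its 6th term is -15.
Position 17 → track B, term 6 = 64.

-15, 64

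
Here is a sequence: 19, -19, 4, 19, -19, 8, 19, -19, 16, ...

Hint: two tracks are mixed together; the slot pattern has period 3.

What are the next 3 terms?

19, -19, 32

Reading positions in blocks of 3 reveals the pattern AAB — 2 tracks woven together.
Track A: 19, -19, 19, -19, 19, -19 — oscillating between 19 and -19.
Track B: 4, 8, 16 — a geometric progression (common ratio 2).
Position 10 → track A, term 7 = 19.
Term 11 comes from track A (its 8th entry): -19.
Position 12 → track B, term 4 = 32.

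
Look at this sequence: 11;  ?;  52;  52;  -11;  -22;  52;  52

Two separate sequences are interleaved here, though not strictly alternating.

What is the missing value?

0

Positions follow the repeating pattern AABB; grouping by letter gives 2 tracks.
Track A = 11, ?, -11, -22: arithmetic, step −11.
Track B = 52, 52, 52, 52: always 52.
Track A's pattern makes the blank 0.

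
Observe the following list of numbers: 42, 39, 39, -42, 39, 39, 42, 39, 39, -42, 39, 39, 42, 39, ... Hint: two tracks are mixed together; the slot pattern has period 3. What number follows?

Reading positions in blocks of 3 reveals the pattern ABB — 2 tracks woven together.
Track A: 42, -42, 42, -42, 42 (alternating ±42).
Track B: 39, 39, 39, 39, 39, 39, 39, 39, 39 (always 39).
Position 15 → track B, term 10 = 39.

39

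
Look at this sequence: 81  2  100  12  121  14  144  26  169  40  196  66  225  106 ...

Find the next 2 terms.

Odd-indexed and even-indexed terms follow separate rules.
Track A is 81, 100, 121, 144, 169, 196, 225, which is perfect squares starting at 9².
Track B is 2, 12, 14, 26, 40, 66, 106, which is Fibonacci-style (each term is the sum of the two before it).
The 15th slot belongs to track A; its 8th term is 256.
Position 16 falls in track B as its term 8, giving 172.

256, 172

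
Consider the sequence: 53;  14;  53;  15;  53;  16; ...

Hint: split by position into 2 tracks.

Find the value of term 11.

53

Split by position mod 2 into 2 tracks.
Subsequence A = 53, 53, 53: constant 53.
Subsequence B = 14, 15, 16: arithmetic, step +1.
Position 11 falls in subsequence A as its term 6, giving 53.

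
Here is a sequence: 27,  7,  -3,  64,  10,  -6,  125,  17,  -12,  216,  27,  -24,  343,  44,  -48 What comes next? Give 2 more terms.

512, 71

Read the sequence 3 terms at a time; column i is its own pattern.
Subsequence A is 27, 64, 125, 216, 343, which is perfect cubes starting at 3³.
Subsequence B is 7, 10, 17, 27, 44, which is each term equals the sum of the previous two.
Subsequence C is -3, -6, -12, -24, -48, which is geometric, ×2 each step.
Term 16 comes from subsequence A (its 6th entry): 512.
The 17th slot belongs to subsequence B; its 6th term is 71.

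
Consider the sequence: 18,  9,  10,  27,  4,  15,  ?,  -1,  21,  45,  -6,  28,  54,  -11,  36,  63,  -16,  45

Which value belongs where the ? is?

Read the sequence 3 terms at a time; column i is its own pattern.
Track A is 18, 27, ?, 45, 54, 63, which is arithmetic, step +9.
Track B is 9, 4, -1, -6, -11, -16, which is linear: a_n = 14 − 5·n.
Track C is 10, 15, 21, 28, 36, 45, which is triangular numbers starting at T_4.
So the missing entry in track A is 36.

36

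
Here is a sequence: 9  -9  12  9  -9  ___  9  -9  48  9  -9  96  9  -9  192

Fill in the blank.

24

Reading positions in blocks of 3 reveals the pattern AAB — 2 tracks woven together.
Subsequence A is 9, -9, 9, -9, 9, -9, 9, -9, 9, -9, which is the oscillation 9·(−1)^(n+1).
Subsequence B is 12, ?, 48, 96, 192, which is a geometric progression (common ratio 2).
The gap is subsequence B's term 2; the rule gives 24.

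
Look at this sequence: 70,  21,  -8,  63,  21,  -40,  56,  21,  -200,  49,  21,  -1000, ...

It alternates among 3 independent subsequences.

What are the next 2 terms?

42, 21

Read the sequence 3 terms at a time; column i is its own pattern.
Stream A: 70, 63, 56, 49. Arithmetic, step −7.
Stream B: 21, 21, 21, 21. Always 21.
Stream C: -8, -40, -200, -1000. A geometric progression (common ratio 5).
Position 13 falls in stream A as its term 5, giving 42.
Position 14 falls in stream B as its term 5, giving 21.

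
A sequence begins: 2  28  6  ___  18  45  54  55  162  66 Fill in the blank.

Odd-indexed and even-indexed terms follow separate rules.
Stream A: 2, 6, 18, 54, 162 — a geometric progression (common ratio 3).
Stream B: 28, ?, 45, 55, 66 — triangular numbers starting at T_7.
The gap is stream B's term 2; the rule gives 36.

36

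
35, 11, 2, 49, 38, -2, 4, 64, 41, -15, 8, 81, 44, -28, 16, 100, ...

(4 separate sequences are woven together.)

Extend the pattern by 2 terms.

47, -41

Split by position mod 4: positions 1, 5, 9, … form one track, and each other residue class forms its own.
Track A: 35, 38, 41, 44. Linear: a_n = 32 + 3·n.
Track B: 11, -2, -15, -28. Subtracting 13 each time.
Track C: 2, 4, 8, 16. Powers of 2.
Track D: 49, 64, 81, 100. Consecutive squares n² from n = 7.
Position 17 → track A, term 5 = 47.
The 18th slot belongs to track B; its 5th term is -41.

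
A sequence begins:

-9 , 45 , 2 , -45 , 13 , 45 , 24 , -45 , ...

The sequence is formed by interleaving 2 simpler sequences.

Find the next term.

35

Positions 1, 3, 5, … form one subsequence and positions 2, 4, 6, … form another.
Subsequence A: -9, 2, 13, 24 — arithmetic with common difference +11.
Subsequence B: 45, -45, 45, -45 — alternating ±45.
Position 9 → subsequence A, term 5 = 35.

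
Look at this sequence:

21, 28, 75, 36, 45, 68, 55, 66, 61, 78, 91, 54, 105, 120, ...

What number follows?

Positions follow the repeating pattern AAB; grouping by letter gives 2 tracks.
Stream A is 21, 28, 36, 45, 55, 66, 78, 91, 105, 120, which is triangular numbers starting at T_6.
Stream B is 75, 68, 61, 54, which is arithmetic with common difference −7.
The 15th slot belongs to stream B; its 5th term is 47.

47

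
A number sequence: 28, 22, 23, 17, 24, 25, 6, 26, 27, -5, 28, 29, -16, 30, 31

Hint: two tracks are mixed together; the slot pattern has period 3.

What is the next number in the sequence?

Reading positions in blocks of 3 reveals the pattern ABB — 2 tracks woven together.
Track A is 28, 17, 6, -5, -16, which is linear: a_n = 39 − 11·n.
Track B is 22, 23, 24, 25, 26, 27, 28, 29, 30, 31, which is arithmetic with common difference +1.
The 16th slot belongs to track A; its 6th term is -27.

-27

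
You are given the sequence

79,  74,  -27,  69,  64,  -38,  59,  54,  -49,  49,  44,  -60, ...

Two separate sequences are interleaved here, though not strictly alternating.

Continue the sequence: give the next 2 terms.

The slot pattern repeats as AAB (period 3), so there are 2 interleaved tracks.
Subsequence A: 79, 74, 69, 64, 59, 54, 49, 44 (linear: a_n = 84 − 5·n).
Subsequence B: -27, -38, -49, -60 (arithmetic with common difference −11).
Position 13 falls in subsequence A as its term 9, giving 39.
Position 14 falls in subsequence A as its term 10, giving 34.

39, 34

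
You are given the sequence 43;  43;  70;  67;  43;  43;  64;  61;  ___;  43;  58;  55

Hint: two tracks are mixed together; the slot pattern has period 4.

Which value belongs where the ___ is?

Positions follow the repeating pattern AABB; grouping by letter gives 2 tracks.
Track A: 43, 43, 43, 43, ?, 43 — always 43.
Track B: 70, 67, 64, 61, 58, 55 — arithmetic, step −3.
Track A's pattern makes the blank 43.

43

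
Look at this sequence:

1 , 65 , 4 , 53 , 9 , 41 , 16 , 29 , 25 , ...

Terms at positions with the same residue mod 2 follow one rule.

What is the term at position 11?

Taking every 2nd term gives 2 separate tracks.
Track A: 1, 4, 9, 16, 25. The squares 1², 2², 3², ….
Track B: 65, 53, 41, 29. Arithmetic, step −12.
Position 11 → track A, term 6 = 36.

36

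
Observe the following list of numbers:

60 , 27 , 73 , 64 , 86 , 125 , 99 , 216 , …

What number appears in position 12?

512

Split by position mod 2 into 2 tracks.
Subsequence A = 60, 73, 86, 99: linear: a_n = 47 + 13·n.
Subsequence B = 27, 64, 125, 216: perfect cubes starting at 3³.
Position 12 falls in subsequence B as its term 6, giving 512.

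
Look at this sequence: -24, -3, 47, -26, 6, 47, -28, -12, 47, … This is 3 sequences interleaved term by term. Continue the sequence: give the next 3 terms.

-30, 24, 47

Taking every 3rd term gives 3 separate tracks.
Stream A is -24, -26, -28, which is arithmetic, step −2.
Stream B is -3, 6, -12, which is geometric, ×-2 each step.
Stream C is 47, 47, 47, which is always 47.
Term 10 comes from stream A (its 4th entry): -30.
The 11th slot belongs to stream B; its 4th term is 24.
Term 12 comes from stream C (its 4th entry): 47.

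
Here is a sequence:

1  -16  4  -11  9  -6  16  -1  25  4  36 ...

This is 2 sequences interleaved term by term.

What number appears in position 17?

Taking every 2nd term gives 2 separate tracks.
Track A: 1, 4, 9, 16, 25, 36. Perfect squares starting at 1².
Track B: -16, -11, -6, -1, 4. Arithmetic, step +5.
Position 17 falls in track A as its term 9, giving 81.

81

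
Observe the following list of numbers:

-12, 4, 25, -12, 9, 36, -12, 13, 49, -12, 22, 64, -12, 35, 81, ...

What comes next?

Read the sequence 3 terms at a time; column i is its own pattern.
Stream A: -12, -12, -12, -12, -12. The constant sequence -12.
Stream B: 4, 9, 13, 22, 35. A Fibonacci-like recurrence a_n = a_{n-1} + a_{n-2}.
Stream C: 25, 36, 49, 64, 81. The squares 5², 6², 7², ….
Position 16 → stream A, term 6 = -12.

-12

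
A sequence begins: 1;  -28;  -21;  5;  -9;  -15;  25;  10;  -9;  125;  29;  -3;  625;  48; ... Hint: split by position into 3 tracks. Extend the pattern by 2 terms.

3, 3125

Split by position mod 3 into 3 tracks.
Track A: 1, 5, 25, 125, 625. Powers 5^0, 5^1, 5^2, ….
Track B: -28, -9, 10, 29, 48. Linear: a_n = -47 + 19·n.
Track C: -21, -15, -9, -3. Arithmetic, step +6.
Term 15 comes from track C (its 5th entry): 3.
Term 16 comes from track A (its 6th entry): 3125.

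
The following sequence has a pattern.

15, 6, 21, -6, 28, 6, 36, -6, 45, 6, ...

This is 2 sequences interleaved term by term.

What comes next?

Taking every 2nd term gives 2 separate tracks.
Track A = 15, 21, 28, 36, 45: triangular numbers starting at T_5.
Track B = 6, -6, 6, -6, 6: the oscillation 6·(−1)^(n+1).
Term 11 comes from track A (its 6th entry): 55.

55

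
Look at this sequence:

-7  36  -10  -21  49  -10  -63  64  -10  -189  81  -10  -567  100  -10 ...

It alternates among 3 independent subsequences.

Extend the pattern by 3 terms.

-1701, 121, -10

Read the sequence 3 terms at a time; column i is its own pattern.
Subsequence A = -7, -21, -63, -189, -567: multiplying by 3 each time.
Subsequence B = 36, 49, 64, 81, 100: consecutive squares n² from n = 6.
Subsequence C = -10, -10, -10, -10, -10: the constant sequence -10.
The 16th slot belongs to subsequence A; its 6th term is -1701.
Term 17 comes from subsequence B (its 6th entry): 121.
Position 18 → subsequence C, term 6 = -10.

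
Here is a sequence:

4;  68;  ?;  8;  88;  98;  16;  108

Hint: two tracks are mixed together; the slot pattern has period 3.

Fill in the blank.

78

Positions follow the repeating pattern ABB; grouping by letter gives 2 tracks.
Track A: 4, 8, 16. Powers of 2.
Track B: 68, ?, 88, 98, 108. Arithmetic, step +10.
So the missing entry in track B is 78.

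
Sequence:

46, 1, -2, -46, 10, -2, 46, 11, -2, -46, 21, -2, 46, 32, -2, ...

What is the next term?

Taking every 3rd term gives 3 separate tracks.
Track A: 46, -46, 46, -46, 46 (the oscillation 46·(−1)^(n+1)).
Track B: 1, 10, 11, 21, 32 (a Fibonacci-like recurrence a_n = a_{n-1} + a_{n-2}).
Track C: -2, -2, -2, -2, -2 (constant -2).
Position 16 → track A, term 6 = -46.

-46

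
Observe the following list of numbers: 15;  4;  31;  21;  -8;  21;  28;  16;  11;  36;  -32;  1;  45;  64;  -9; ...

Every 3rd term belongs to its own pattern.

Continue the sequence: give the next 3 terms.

Taking every 3rd term gives 3 separate tracks.
Track A: 15, 21, 28, 36, 45. Triangular numbers starting at T_5.
Track B: 4, -8, 16, -32, 64. A geometric progression (common ratio -2).
Track C: 31, 21, 11, 1, -9. Arithmetic with common difference −10.
Position 16 → track A, term 6 = 55.
The 17th slot belongs to track B; its 6th term is -128.
Position 18 → track C, term 6 = -19.

55, -128, -19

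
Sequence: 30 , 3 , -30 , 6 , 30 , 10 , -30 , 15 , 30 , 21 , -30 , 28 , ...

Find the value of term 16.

Positions 1, 3, 5, … form one subsequence and positions 2, 4, 6, … form another.
Stream A is 30, -30, 30, -30, 30, -30, which is the oscillation 30·(−1)^(n+1).
Stream B is 3, 6, 10, 15, 21, 28, which is the triangular numbers T_2, T_3, ….
Position 16 → stream B, term 8 = 45.

45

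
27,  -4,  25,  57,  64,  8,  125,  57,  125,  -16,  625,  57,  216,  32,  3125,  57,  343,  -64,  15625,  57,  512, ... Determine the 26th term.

Read the sequence 4 terms at a time; column i is its own pattern.
Track A: 27, 64, 125, 216, 343, 512 — consecutive cubes n³ from n = 3.
Track B: -4, 8, -16, 32, -64 — geometric with ratio -2.
Track C: 25, 125, 625, 3125, 15625 — successive powers of 5.
Track D: 57, 57, 57, 57, 57 — the constant sequence 57.
Term 26 comes from track B (its 7th entry): -256.

-256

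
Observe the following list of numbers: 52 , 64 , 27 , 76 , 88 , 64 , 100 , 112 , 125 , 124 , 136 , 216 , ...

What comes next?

148

Positions follow the repeating pattern AAB; grouping by letter gives 2 tracks.
Track A = 52, 64, 76, 88, 100, 112, 124, 136: adding 12 each time.
Track B = 27, 64, 125, 216: perfect cubes starting at 3³.
The 13th slot belongs to track A; its 9th term is 148.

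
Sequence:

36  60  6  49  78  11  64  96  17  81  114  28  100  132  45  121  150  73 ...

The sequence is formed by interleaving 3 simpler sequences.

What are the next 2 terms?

144, 168

Taking every 3rd term gives 3 separate tracks.
Track A is 36, 49, 64, 81, 100, 121, which is perfect squares starting at 6².
Track B is 60, 78, 96, 114, 132, 150, which is arithmetic with common difference +18.
Track C is 6, 11, 17, 28, 45, 73, which is each term equals the sum of the previous two.
Term 19 comes from track A (its 7th entry): 144.
Term 20 comes from track B (its 7th entry): 168.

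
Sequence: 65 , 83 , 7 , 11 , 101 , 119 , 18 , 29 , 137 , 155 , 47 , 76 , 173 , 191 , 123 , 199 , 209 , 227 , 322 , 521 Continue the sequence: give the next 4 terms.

The slot pattern repeats as AABB (period 4), so there are 2 interleaved tracks.
Stream A: 65, 83, 101, 119, 137, 155, 173, 191, 209, 227. Linear: a_n = 47 + 18·n.
Stream B: 7, 11, 18, 29, 47, 76, 123, 199, 322, 521. Fibonacci-style (each term is the sum of the two before it).
Position 21 falls in stream A as its term 11, giving 245.
The 22nd slot belongs to stream A; its 12th term is 263.
Position 23 falls in stream B as its term 11, giving 843.
Position 24 → stream B, term 12 = 1364.

245, 263, 843, 1364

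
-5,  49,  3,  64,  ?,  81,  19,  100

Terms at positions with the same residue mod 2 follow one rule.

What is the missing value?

11

Taking every 2nd term gives 2 separate tracks.
Subsequence A: -5, 3, ?, 19 — arithmetic, step +8.
Subsequence B: 49, 64, 81, 100 — the squares 7², 8², 9², ….
Subsequence A's pattern makes the blank 11.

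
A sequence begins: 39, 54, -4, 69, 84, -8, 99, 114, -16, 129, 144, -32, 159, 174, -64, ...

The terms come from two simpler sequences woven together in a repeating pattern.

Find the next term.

Reading positions in blocks of 3 reveals the pattern AAB — 2 tracks woven together.
Subsequence A: 39, 54, 69, 84, 99, 114, 129, 144, 159, 174 (adding 15 each time).
Subsequence B: -4, -8, -16, -32, -64 (geometric, ×2 each step).
Term 16 comes from subsequence A (its 11th entry): 189.

189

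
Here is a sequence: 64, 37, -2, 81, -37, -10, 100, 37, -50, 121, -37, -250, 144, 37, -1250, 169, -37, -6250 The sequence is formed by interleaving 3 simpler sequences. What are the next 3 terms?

196, 37, -31250

Split by position mod 3: positions 1, 4, 7, … form one track, and each other residue class forms its own.
Stream A: 64, 81, 100, 121, 144, 169 — perfect squares starting at 8².
Stream B: 37, -37, 37, -37, 37, -37 — the oscillation 37·(−1)^(n+1).
Stream C: -2, -10, -50, -250, -1250, -6250 — a geometric progression (common ratio 5).
Position 19 → stream A, term 7 = 196.
Position 20 falls in stream B as its term 7, giving 37.
Position 21 → stream C, term 7 = -31250.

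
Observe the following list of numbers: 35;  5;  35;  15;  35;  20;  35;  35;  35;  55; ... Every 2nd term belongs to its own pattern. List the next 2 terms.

Odd-indexed and even-indexed terms follow separate rules.
Subsequence A = 35, 35, 35, 35, 35: constant 35.
Subsequence B = 5, 15, 20, 35, 55: each term equals the sum of the previous two.
Position 11 → subsequence A, term 6 = 35.
Position 12 falls in subsequence B as its term 6, giving 90.

35, 90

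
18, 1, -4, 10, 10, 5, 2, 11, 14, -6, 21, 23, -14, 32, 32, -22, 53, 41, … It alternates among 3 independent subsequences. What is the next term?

Split by position mod 3 into 3 tracks.
Stream A: 18, 10, 2, -6, -14, -22 (subtracting 8 each time).
Stream B: 1, 10, 11, 21, 32, 53 (Fibonacci-style (each term is the sum of the two before it)).
Stream C: -4, 5, 14, 23, 32, 41 (adding 9 each time).
Position 19 falls in stream A as its term 7, giving -30.

-30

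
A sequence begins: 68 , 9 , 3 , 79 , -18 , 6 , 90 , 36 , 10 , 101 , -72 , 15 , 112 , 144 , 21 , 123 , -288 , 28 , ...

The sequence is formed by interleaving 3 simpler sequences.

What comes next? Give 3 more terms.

Split by position mod 3 into 3 tracks.
Track A is 68, 79, 90, 101, 112, 123, which is arithmetic, step +11.
Track B is 9, -18, 36, -72, 144, -288, which is geometric, ×-2 each step.
Track C is 3, 6, 10, 15, 21, 28, which is triangular numbers starting at T_2.
Position 19 falls in track A as its term 7, giving 134.
Position 20 → track B, term 7 = 576.
Position 21 falls in track C as its term 7, giving 36.

134, 576, 36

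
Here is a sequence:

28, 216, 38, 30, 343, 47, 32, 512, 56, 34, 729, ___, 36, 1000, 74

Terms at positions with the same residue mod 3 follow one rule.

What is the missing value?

65

Split by position mod 3 into 3 tracks.
Subsequence A: 28, 30, 32, 34, 36. Linear: a_n = 26 + 2·n.
Subsequence B: 216, 343, 512, 729, 1000. The cubes 6³, 7³, 8³, ….
Subsequence C: 38, 47, 56, ?, 74. Arithmetic, step +9.
So the missing entry in subsequence C is 65.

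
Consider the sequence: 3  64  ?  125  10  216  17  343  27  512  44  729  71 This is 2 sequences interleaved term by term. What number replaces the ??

Taking every 2nd term gives 2 separate tracks.
Track A: 3, ?, 10, 17, 27, 44, 71. Fibonacci-style (each term is the sum of the two before it).
Track B: 64, 125, 216, 343, 512, 729. Consecutive cubes n³ from n = 4.
Filling track A at index 2 by its rule yields 7.

7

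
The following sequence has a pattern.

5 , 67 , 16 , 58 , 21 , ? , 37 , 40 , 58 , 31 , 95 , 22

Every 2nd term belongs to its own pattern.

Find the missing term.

Odd-indexed and even-indexed terms follow separate rules.
Subsequence A = 5, 16, 21, 37, 58, 95: a Fibonacci-like recurrence a_n = a_{n-1} + a_{n-2}.
Subsequence B = 67, 58, ?, 40, 31, 22: subtracting 9 each time.
The gap is subsequence B's term 3; the rule gives 49.

49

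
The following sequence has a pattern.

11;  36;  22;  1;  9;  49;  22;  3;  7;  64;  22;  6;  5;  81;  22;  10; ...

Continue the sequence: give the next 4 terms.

3, 100, 22, 15

The terms cycle through 4 interleaved subsequences.
Stream A: 11, 9, 7, 5 — arithmetic with common difference −2.
Stream B: 36, 49, 64, 81 — the squares 6², 7², 8², ….
Stream C: 22, 22, 22, 22 — the constant sequence 22.
Stream D: 1, 3, 6, 10 — triangular numbers starting at T_1.
The 17th slot belongs to stream A; its 5th term is 3.
Position 18 falls in stream B as its term 5, giving 100.
Position 19 falls in stream C as its term 5, giving 22.
Position 20 falls in stream D as its term 5, giving 15.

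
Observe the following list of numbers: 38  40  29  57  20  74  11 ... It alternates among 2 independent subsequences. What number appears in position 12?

125

The terms cycle through 2 interleaved subsequences.
Track A is 38, 29, 20, 11, which is linear: a_n = 47 − 9·n.
Track B is 40, 57, 74, which is arithmetic, step +17.
Position 12 → track B, term 6 = 125.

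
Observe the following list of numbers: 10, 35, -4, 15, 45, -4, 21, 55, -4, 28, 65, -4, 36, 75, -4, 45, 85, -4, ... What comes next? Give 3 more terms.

55, 95, -4

Taking every 3rd term gives 3 separate tracks.
Subsequence A: 10, 15, 21, 28, 36, 45 — triangular numbers starting at T_4.
Subsequence B: 35, 45, 55, 65, 75, 85 — linear: a_n = 25 + 10·n.
Subsequence C: -4, -4, -4, -4, -4, -4 — constant -4.
The 19th slot belongs to subsequence A; its 7th term is 55.
Position 20 falls in subsequence B as its term 7, giving 95.
Term 21 comes from subsequence C (its 7th entry): -4.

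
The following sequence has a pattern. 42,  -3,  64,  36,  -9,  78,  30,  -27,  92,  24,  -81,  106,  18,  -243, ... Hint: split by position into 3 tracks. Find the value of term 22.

0

Taking every 3rd term gives 3 separate tracks.
Track A: 42, 36, 30, 24, 18 — arithmetic, step −6.
Track B: -3, -9, -27, -81, -243 — a geometric progression (common ratio 3).
Track C: 64, 78, 92, 106 — arithmetic with common difference +14.
The 22nd slot belongs to track A; its 8th term is 0.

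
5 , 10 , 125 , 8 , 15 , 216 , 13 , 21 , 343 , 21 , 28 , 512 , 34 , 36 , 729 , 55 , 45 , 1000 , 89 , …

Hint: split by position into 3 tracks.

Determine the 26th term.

78

Split by position mod 3 into 3 tracks.
Track A is 5, 8, 13, 21, 34, 55, 89, which is Fibonacci-style (each term is the sum of the two before it).
Track B is 10, 15, 21, 28, 36, 45, which is triangular numbers starting at T_4.
Track C is 125, 216, 343, 512, 729, 1000, which is consecutive cubes n³ from n = 5.
Position 26 → track B, term 9 = 78.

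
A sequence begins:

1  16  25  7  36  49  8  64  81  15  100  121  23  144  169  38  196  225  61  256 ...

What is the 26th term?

Positions follow the repeating pattern ABB; grouping by letter gives 2 tracks.
Subsequence A: 1, 7, 8, 15, 23, 38, 61. A Fibonacci-like recurrence a_n = a_{n-1} + a_{n-2}.
Subsequence B: 16, 25, 36, 49, 64, 81, 100, 121, 144, 169, 196, 225, 256. Consecutive squares n² from n = 4.
Term 26 comes from subsequence B (its 17th entry): 400.

400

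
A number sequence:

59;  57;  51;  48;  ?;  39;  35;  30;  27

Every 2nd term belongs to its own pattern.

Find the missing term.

Odd-indexed and even-indexed terms follow separate rules.
Stream A: 59, 51, ?, 35, 27 (subtracting 8 each time).
Stream B: 57, 48, 39, 30 (arithmetic with common difference −9).
So the missing entry in stream A is 43.

43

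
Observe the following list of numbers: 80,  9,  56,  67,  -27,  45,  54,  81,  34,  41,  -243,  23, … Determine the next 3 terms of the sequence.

28, 729, 12

Read the sequence 3 terms at a time; column i is its own pattern.
Subsequence A: 80, 67, 54, 41 (arithmetic with common difference −13).
Subsequence B: 9, -27, 81, -243 (multiplying by -3 each time).
Subsequence C: 56, 45, 34, 23 (subtracting 11 each time).
Position 13 falls in subsequence A as its term 5, giving 28.
Term 14 comes from subsequence B (its 5th entry): 729.
Position 15 → subsequence C, term 5 = 12.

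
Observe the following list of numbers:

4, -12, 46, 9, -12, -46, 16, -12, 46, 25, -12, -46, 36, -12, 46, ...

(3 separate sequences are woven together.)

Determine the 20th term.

Split by position mod 3 into 3 tracks.
Track A: 4, 9, 16, 25, 36 (perfect squares starting at 2²).
Track B: -12, -12, -12, -12, -12 (constant -12).
Track C: 46, -46, 46, -46, 46 (the oscillation 46·(−1)^(n+1)).
Position 20 → track B, term 7 = -12.

-12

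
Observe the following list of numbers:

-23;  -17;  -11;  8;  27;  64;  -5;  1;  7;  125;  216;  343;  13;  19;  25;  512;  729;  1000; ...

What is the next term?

31

Positions follow the repeating pattern AAABBB; grouping by letter gives 2 tracks.
Stream A is -23, -17, -11, -5, 1, 7, 13, 19, 25, which is arithmetic, step +6.
Stream B is 8, 27, 64, 125, 216, 343, 512, 729, 1000, which is perfect cubes starting at 2³.
Position 19 → stream A, term 10 = 31.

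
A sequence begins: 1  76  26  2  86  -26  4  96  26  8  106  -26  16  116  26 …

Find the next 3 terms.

Read the sequence 3 terms at a time; column i is its own pattern.
Stream A: 1, 2, 4, 8, 16 — geometric with ratio 2.
Stream B: 76, 86, 96, 106, 116 — arithmetic with common difference +10.
Stream C: 26, -26, 26, -26, 26 — alternating ±26.
Position 16 falls in stream A as its term 6, giving 32.
Position 17 → stream B, term 6 = 126.
Position 18 falls in stream C as its term 6, giving -26.

32, 126, -26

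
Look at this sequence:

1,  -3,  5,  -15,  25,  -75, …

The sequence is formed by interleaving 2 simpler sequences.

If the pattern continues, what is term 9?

625

Taking every 2nd term gives 2 separate tracks.
Stream A is 1, 5, 25, which is powers 5^0, 5^1, 5^2, ….
Stream B is -3, -15, -75, which is a geometric progression (common ratio 5).
The 9th slot belongs to stream A; its 5th term is 625.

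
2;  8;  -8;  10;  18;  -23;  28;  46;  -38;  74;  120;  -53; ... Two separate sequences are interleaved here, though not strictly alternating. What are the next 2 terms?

Reading positions in blocks of 3 reveals the pattern AAB — 2 tracks woven together.
Subsequence A is 2, 8, 10, 18, 28, 46, 74, 120, which is each term equals the sum of the previous two.
Subsequence B is -8, -23, -38, -53, which is subtracting 15 each time.
Position 13 → subsequence A, term 9 = 194.
Term 14 comes from subsequence A (its 10th entry): 314.

194, 314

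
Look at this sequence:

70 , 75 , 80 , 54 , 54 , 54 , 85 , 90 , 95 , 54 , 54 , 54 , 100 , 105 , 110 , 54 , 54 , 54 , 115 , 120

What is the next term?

125

Positions follow the repeating pattern AAABBB; grouping by letter gives 2 tracks.
Track A is 70, 75, 80, 85, 90, 95, 100, 105, 110, 115, 120, which is arithmetic, step +5.
Track B is 54, 54, 54, 54, 54, 54, 54, 54, 54, which is always 54.
Position 21 → track A, term 12 = 125.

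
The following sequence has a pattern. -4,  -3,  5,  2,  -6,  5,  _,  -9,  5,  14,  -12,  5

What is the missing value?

8

Split by position mod 3 into 3 tracks.
Subsequence A: -4, 2, ?, 14 (arithmetic with common difference +6).
Subsequence B: -3, -6, -9, -12 (arithmetic, step −3).
Subsequence C: 5, 5, 5, 5 (always 5).
So the missing entry in subsequence A is 8.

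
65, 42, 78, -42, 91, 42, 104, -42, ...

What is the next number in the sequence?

The terms cycle through 2 interleaved subsequences.
Track A: 65, 78, 91, 104 (linear: a_n = 52 + 13·n).
Track B: 42, -42, 42, -42 (oscillating between 42 and -42).
Term 9 comes from track A (its 5th entry): 117.

117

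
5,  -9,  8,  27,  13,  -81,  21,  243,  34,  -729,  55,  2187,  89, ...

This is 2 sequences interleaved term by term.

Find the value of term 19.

377

Taking every 2nd term gives 2 separate tracks.
Track A is 5, 8, 13, 21, 34, 55, 89, which is Fibonacci-style (each term is the sum of the two before it).
Track B is -9, 27, -81, 243, -729, 2187, which is a geometric progression (common ratio -3).
Position 19 → track A, term 10 = 377.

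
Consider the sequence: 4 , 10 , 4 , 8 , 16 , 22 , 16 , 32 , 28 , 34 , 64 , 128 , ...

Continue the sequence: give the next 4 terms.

40, 46, 256, 512

Reading positions in blocks of 4 reveals the pattern AABB — 2 tracks woven together.
Stream A: 4, 10, 16, 22, 28, 34. Adding 6 each time.
Stream B: 4, 8, 16, 32, 64, 128. Geometric with ratio 2.
Term 13 comes from stream A (its 7th entry): 40.
Position 14 → stream A, term 8 = 46.
Term 15 comes from stream B (its 7th entry): 256.
The 16th slot belongs to stream B; its 8th term is 512.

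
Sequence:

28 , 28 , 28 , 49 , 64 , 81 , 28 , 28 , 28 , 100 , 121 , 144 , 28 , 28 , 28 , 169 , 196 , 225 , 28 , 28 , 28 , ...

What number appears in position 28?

Positions follow the repeating pattern AAABBB; grouping by letter gives 2 tracks.
Subsequence A: 28, 28, 28, 28, 28, 28, 28, 28, 28, 28, 28, 28. The constant sequence 28.
Subsequence B: 49, 64, 81, 100, 121, 144, 169, 196, 225. Consecutive squares n² from n = 7.
Term 28 comes from subsequence B (its 13th entry): 361.

361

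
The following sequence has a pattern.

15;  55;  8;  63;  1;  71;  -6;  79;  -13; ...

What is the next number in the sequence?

87

Taking every 2nd term gives 2 separate tracks.
Stream A = 15, 8, 1, -6, -13: linear: a_n = 22 − 7·n.
Stream B = 55, 63, 71, 79: adding 8 each time.
The 10th slot belongs to stream B; its 5th term is 87.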